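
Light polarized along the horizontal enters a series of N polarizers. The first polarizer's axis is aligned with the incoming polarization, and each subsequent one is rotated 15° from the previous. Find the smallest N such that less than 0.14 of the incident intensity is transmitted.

N = 30

First polarizer is aligned with the polarization: full transmission.
Each further stage multiplies by cos²(15°) = 0.933.
After N polarizers: T = 0.933^(N−1). Require T < 0.14 ⇒ N−1 > ln(0.14)/ln(0.933) = 28.36, so N−1 ≥ 29 and N = 30.
Check: N=30 gives T = 0.1339 < 0.14; N=29 gives T = 0.1435.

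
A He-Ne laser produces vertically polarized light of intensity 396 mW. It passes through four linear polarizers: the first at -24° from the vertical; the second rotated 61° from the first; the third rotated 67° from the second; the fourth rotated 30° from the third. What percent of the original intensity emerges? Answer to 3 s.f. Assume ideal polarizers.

≈ 2.25%

I₁ = 396 mW · cos²(24°) = 330.5 mW.
I₂ = I₁ · cos²(61°) = 330.5 · 0.235 = 77.68 mW.
I₃ = I₂ · cos²(67°) = 77.68 · 0.1527 = 11.86 mW.
I₄ = I₃ · cos²(30°) = 11.86 · 0.75 = 8.894 mW.
That is 2.246% of the incident intensity.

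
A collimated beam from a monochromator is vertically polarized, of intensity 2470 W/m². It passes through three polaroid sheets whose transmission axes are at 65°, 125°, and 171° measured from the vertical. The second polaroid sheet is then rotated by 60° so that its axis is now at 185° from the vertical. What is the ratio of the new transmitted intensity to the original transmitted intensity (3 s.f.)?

Before rotation:
By Malus's law, I₁ = I₀ cos²(65° − 0°) = I₀ cos²(65°) = 0.1786 I₀.
I₂ = I₁ cos²(125° − 65°) = 0.1786 I₀ · cos²(60°) = 0.04465 I₀.
I₃ = I₂ cos²(171° − 125°) = 0.04465 I₀ · cos²(46°) = 0.02155 I₀.
After rotation:
I₁ = I₀ cos²(65° − 0°) = I₀ cos²(65°) = 0.1786 I₀.
Angle between axes 1 and 2: 60°. I₂ = 0.1786 I₀ · cos²(60°) = 0.04465 I₀.
I₃ = I₂ cos²(171° − 185°) = 0.04465 I₀ · cos²(14°) = 0.04204 I₀.
Ratio = 0.04204 / 0.02155 = 1.951.

I_new/I_old ≈ 1.95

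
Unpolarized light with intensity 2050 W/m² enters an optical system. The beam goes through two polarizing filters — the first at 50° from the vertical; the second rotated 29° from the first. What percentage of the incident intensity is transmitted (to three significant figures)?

≈ 38.2%

Unpolarized light through the first polarizer → I₁ = 2050 W/m²/2 = 1025 W/m², polarized at 50°.
I₂ = I₁ · cos²(29°) = 1025 · 0.765 = 784.1 W/m².
That is 38.25% of the incident intensity.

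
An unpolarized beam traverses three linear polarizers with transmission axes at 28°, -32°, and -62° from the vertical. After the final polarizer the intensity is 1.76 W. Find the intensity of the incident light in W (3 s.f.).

Unpolarized light through the first polarizer → I₁ = ½ I₀, now polarized at 28°.
I₂ = I₁ cos²(-32° − 28°) = 0.5 I₀ · cos²(60°) = 0.125 I₀.
I₃ = I₂ cos²(-62° + 32°) = 0.125 I₀ · cos²(30°) = 0.09375 I₀.
So 1.76 W = 0.09375 I₀, giving I₀ = 1.76/0.09375 = 18.77 W.

I₀ ≈ 18.8 W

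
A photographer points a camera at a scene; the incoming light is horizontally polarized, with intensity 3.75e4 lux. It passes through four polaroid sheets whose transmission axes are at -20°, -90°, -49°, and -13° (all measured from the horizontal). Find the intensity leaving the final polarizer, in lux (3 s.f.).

I ≈ 1440 lux

I₁ = 3.75e4 lux · cos²(20°) = 3.311e+04 lux.
I₂ = I₁ · cos²(70°) = 3.311e+04 · 0.117 = 3874 lux.
I₃ = I₂ · cos²(41°) = 3874 · 0.5696 = 2206 lux.
I₄ = I₃ · cos²(36°) = 2206 · 0.6545 = 1444 lux.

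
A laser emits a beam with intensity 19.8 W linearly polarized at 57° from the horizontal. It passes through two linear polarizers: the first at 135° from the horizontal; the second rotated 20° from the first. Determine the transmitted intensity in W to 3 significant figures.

I₁ = 19.8 W · cos²(78°) = 0.8559 W.
I₂ = I₁ · cos²(20°) = 0.8559 · 0.883 = 0.7558 W.

I ≈ 0.756 W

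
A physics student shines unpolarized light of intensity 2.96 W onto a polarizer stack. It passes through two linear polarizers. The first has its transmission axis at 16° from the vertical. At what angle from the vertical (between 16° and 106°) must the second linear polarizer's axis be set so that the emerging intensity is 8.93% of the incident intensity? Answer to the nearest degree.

θ ≈ 81°

Unpolarized light through the first polarizer → I₁ = ½ I₀, now polarized at 16°.
Need I₂/I₀ = 0.0893, so cos²(θ − 16°) = 0.0893 / 0.5 = 0.1786.
θ − 16° = arccos(√0.1786) = 65.0°, giving θ ≈ 16 + 65.0 = 81.0°.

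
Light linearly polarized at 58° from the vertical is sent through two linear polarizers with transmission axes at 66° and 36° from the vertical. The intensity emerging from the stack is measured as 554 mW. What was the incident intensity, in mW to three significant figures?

I₀ ≈ 753 mW

By Malus's law, I₁ = I₀ cos²(66° − 58°) = I₀ cos²(8°) = 0.9806 I₀.
I₂ = I₁ cos²(36° − 66°) = 0.9806 I₀ · cos²(30°) = 0.7355 I₀.
So 554 mW = 0.7355 I₀, giving I₀ = 554/0.7355 = 753.3 mW.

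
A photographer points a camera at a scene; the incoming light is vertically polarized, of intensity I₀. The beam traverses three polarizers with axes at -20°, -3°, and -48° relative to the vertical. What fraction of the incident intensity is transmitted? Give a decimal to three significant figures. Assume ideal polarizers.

By Malus's law, I₁ = I₀ cos²(-20° − 0°) = I₀ cos²(20°) = 0.883 I₀.
I₂ = I₁ cos²(-3° + 20°) = 0.883 I₀ · cos²(17°) = 0.8075 I₀.
I₃ = I₂ cos²(-48° + 3°) = 0.8075 I₀ · cos²(45°) = 0.4038 I₀.
Transmitted fraction = 0.4038.

≈ 0.404 I₀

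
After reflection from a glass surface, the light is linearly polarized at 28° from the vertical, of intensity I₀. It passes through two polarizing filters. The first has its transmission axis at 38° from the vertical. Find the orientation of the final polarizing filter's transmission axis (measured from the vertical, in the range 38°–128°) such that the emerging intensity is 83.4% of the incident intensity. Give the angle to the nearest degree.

θ ≈ 60°

I₁ = I₀ cos²(38° − 28°) = I₀ cos²(10°) = 0.9698 I₀.
Need I₂/I₀ = 0.834, so cos²(θ − 38°) = 0.834 / 0.9698 = 0.8599.
θ − 38° = arccos(√0.8599) = 22.0°, giving θ ≈ 38 + 22.0 = 60.0°.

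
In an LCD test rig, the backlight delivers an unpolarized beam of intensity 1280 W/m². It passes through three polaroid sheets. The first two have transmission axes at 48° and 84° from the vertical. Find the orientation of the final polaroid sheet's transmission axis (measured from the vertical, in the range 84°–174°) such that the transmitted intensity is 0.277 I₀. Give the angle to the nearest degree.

θ ≈ 107°

Unpolarized light through the first polarizer → I₁ = ½ I₀, now polarized at 48°.
I₂ = I₁ cos²(84° − 48°) = 0.5 I₀ · cos²(36°) = 0.3273 I₀.
Need I₃/I₀ = 0.277, so cos²(θ − 84°) = 0.277 / 0.3273 = 0.8464.
θ − 84° = arccos(√0.8464) = 23.1°, giving θ ≈ 84 + 23.1 = 107.1°.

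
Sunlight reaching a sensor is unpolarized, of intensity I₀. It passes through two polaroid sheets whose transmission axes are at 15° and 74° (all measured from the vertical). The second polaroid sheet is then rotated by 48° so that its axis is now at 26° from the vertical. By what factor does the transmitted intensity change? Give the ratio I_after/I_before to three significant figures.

Before rotation:
Unpolarized light through the first polarizer → I₁ = ½ I₀, now polarized at 15°.
I₂ = I₁ cos²(74° − 15°) = 0.5 I₀ · cos²(59°) = 0.1326 I₀.
After rotation:
Unpolarized light through the first polarizer → I₁ = ½ I₀, now polarized at 15°.
I₂ = I₁ cos²(26° − 15°) = 0.5 I₀ · cos²(11°) = 0.4818 I₀.
Ratio = 0.4818 / 0.1326 = 3.633.

I_new/I_old ≈ 3.63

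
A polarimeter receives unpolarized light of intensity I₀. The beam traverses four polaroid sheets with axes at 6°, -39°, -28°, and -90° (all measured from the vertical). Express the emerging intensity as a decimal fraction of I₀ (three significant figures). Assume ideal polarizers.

≈ 0.0531 I₀

Unpolarized light through the first polarizer → I₁ = ½ I₀, now polarized at 6°.
I₂ = I₁ cos²(-39° − 6°) = 0.5 I₀ · cos²(45°) = 0.25 I₀.
I₃ = I₂ cos²(-28° + 39°) = 0.25 I₀ · cos²(11°) = 0.2409 I₀.
I₄ = I₃ cos²(-90° + 28°) = 0.2409 I₀ · cos²(62°) = 0.05309 I₀.
Transmitted fraction = 0.05309.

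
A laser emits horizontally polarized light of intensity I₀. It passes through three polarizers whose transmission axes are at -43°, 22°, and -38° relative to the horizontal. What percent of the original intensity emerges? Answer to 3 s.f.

By Malus's law, I₁ = I₀ cos²(-43° − 0°) = I₀ cos²(43°) = 0.5349 I₀.
I₂ = I₁ cos²(22° + 43°) = 0.5349 I₀ · cos²(65°) = 0.09553 I₀.
I₃ = I₂ cos²(-38° − 22°) = 0.09553 I₀ · cos²(60°) = 0.02388 I₀.
That is 2.388% of the incident intensity.

≈ 2.39%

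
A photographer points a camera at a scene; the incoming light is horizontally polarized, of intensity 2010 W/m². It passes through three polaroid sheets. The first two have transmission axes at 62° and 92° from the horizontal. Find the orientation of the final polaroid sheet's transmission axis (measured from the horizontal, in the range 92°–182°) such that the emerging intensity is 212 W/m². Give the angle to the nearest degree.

θ ≈ 129°

By Malus's law, I₁ = I₀ cos²(62° − 0°) = I₀ cos²(62°) = 0.2204 I₀.
I₂ = I₁ cos²(92° − 62°) = 0.2204 I₀ · cos²(30°) = 0.1653 I₀.
Target fraction: 212 / 2010 W/m² = 0.1055 of I₀.
Need I₃/I₀ = 0.1055, so cos²(θ − 92°) = 0.1055 / 0.1653 = 0.6381.
θ − 92° = arccos(√0.6381) = 37.0°, giving θ ≈ 92 + 37.0 = 129.0°.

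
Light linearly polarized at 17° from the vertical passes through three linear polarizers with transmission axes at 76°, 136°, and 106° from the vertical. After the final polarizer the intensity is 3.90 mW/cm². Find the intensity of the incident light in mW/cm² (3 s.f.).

I₁ = I₀ cos²(76° − 17°) = I₀ cos²(59°) = 0.2653 I₀.
I₂ = I₁ cos²(136° − 76°) = 0.2653 I₀ · cos²(60°) = 0.06632 I₀.
I₃ = I₂ cos²(106° − 136°) = 0.06632 I₀ · cos²(30°) = 0.04974 I₀.
So 3.90 mW/cm² = 0.04974 I₀, giving I₀ = 3.90/0.04974 = 78.41 mW/cm².

I₀ ≈ 78.4 mW/cm²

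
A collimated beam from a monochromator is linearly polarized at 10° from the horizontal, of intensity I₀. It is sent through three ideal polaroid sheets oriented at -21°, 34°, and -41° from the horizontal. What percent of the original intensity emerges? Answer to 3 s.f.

≈ 1.62%

I₁ = I₀ cos²(-21° − 10°) = I₀ cos²(31°) = 0.7347 I₀.
I₂ = I₁ cos²(34° + 21°) = 0.7347 I₀ · cos²(55°) = 0.2417 I₀.
I₃ = I₂ cos²(-41° − 34°) = 0.2417 I₀ · cos²(75°) = 0.01619 I₀.
That is 1.619% of the incident intensity.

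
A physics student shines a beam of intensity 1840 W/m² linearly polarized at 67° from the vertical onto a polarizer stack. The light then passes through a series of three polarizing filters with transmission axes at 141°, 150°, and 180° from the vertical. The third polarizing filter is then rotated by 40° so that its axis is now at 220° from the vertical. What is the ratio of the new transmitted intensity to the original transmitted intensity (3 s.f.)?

I_new/I_old ≈ 0.156

Before rotation:
By Malus's law, I₁ = I₀ cos²(141° − 67°) = I₀ cos²(74°) = 0.07598 I₀.
I₂ = I₁ cos²(150° − 141°) = 0.07598 I₀ · cos²(9°) = 0.07412 I₀.
I₃ = I₂ cos²(180° − 150°) = 0.07412 I₀ · cos²(30°) = 0.05559 I₀.
After rotation:
I₁ = I₀ cos²(141° − 67°) = I₀ cos²(74°) = 0.07598 I₀.
I₂ = I₁ cos²(150° − 141°) = 0.07598 I₀ · cos²(9°) = 0.07412 I₀.
I₃ = I₂ cos²(220° − 150°) = 0.07412 I₀ · cos²(70°) = 0.00867 I₀.
Ratio = 0.00867 / 0.05559 = 0.156.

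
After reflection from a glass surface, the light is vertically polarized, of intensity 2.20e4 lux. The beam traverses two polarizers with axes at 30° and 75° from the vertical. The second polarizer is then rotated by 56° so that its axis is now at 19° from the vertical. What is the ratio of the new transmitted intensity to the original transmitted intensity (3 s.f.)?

I_new/I_old ≈ 1.93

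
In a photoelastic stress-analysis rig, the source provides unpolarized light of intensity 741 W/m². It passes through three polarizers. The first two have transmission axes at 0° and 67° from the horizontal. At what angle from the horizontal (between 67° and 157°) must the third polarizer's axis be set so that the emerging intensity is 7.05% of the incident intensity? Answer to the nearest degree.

Unpolarized light through the first polarizer → I₁ = ½ I₀, now polarized at 0°.
I₂ = I₁ cos²(67° − 0°) = 0.5 I₀ · cos²(67°) = 0.07634 I₀.
Need I₃/I₀ = 0.0705, so cos²(θ − 67°) = 0.0705 / 0.07634 = 0.9236.
θ − 67° = arccos(√0.9236) = 16.1°, giving θ ≈ 67 + 16.1 = 83.1°.

θ ≈ 83°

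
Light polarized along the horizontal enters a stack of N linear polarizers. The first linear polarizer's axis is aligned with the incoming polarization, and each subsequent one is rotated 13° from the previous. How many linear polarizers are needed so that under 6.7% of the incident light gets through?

N = 54

First polarizer is aligned with the polarization: full transmission.
Each further stage multiplies by cos²(13°) = 0.9494.
After N polarizers: T = 0.9494^(N−1). Require T < 0.067 ⇒ N−1 > ln(0.067)/ln(0.9494) = 52.05, so N−1 ≥ 53 and N = 54.
Check: N=54 gives T = 0.06379 < 0.067; N=53 gives T = 0.06719.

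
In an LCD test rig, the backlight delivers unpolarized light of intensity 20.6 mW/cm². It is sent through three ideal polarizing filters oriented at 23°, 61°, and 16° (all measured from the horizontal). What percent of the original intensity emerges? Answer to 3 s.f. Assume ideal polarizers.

Unpolarized light through the first polarizer → I₁ = 20.6 mW/cm²/2 = 10.3 mW/cm², polarized at 23°.
I₂ = I₁ · cos²(38°) = 10.3 · 0.621 = 6.396 mW/cm².
I₃ = I₂ · cos²(45°) = 6.396 · 0.5 = 3.198 mW/cm².
That is 15.52% of the incident intensity.

≈ 15.5%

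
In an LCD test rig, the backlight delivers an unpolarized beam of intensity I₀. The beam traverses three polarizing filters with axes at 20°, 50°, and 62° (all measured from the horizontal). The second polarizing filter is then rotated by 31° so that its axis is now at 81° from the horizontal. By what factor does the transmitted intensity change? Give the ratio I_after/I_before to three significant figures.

I_new/I_old ≈ 0.293

Before rotation:
Unpolarized light through the first polarizer → I₁ = ½ I₀, now polarized at 20°.
I₂ = I₁ cos²(50° − 20°) = 0.5 I₀ · cos²(30°) = 0.375 I₀.
I₃ = I₂ cos²(62° − 50°) = 0.375 I₀ · cos²(12°) = 0.3588 I₀.
After rotation:
Unpolarized light through the first polarizer → I₁ = ½ I₀, now polarized at 20°.
I₂ = I₁ cos²(81° − 20°) = 0.5 I₀ · cos²(61°) = 0.1175 I₀.
I₃ = I₂ cos²(62° − 81°) = 0.1175 I₀ · cos²(19°) = 0.1051 I₀.
Ratio = 0.1051 / 0.3588 = 0.2928.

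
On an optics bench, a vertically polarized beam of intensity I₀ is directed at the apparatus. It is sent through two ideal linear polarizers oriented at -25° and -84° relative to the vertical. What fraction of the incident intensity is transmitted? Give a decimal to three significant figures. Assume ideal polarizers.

I₁ = I₀ cos²(-25° − 0°) = I₀ cos²(25°) = 0.8214 I₀.
I₂ = I₁ cos²(-84° + 25°) = 0.8214 I₀ · cos²(59°) = 0.2179 I₀.
Transmitted fraction = 0.2179.

≈ 0.218 I₀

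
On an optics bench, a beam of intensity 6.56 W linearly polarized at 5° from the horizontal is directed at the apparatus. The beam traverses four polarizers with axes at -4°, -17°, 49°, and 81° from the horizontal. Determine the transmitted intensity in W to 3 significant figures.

I₁ = 6.56 W · cos²(9°) = 6.399 W.
I₂ = I₁ · cos²(13°) = 6.399 · 0.9494 = 6.076 W.
I₃ = I₂ · cos²(66°) = 6.076 · 0.1654 = 1.005 W.
I₄ = I₃ · cos²(32°) = 1.005 · 0.7192 = 0.7229 W.

I ≈ 0.723 W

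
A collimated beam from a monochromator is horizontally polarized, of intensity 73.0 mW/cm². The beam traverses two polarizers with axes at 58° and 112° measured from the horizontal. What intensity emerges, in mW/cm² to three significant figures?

I ≈ 7.08 mW/cm²

I₁ = 73.0 mW/cm² · cos²(58°) = 20.5 mW/cm².
I₂ = I₁ · cos²(54°) = 20.5 · 0.3455 = 7.082 mW/cm².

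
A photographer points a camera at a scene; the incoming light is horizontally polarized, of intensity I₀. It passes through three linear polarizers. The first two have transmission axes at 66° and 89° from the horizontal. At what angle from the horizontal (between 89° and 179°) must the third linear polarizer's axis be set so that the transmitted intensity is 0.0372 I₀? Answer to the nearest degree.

θ ≈ 148°

I₁ = I₀ cos²(66° − 0°) = I₀ cos²(66°) = 0.1654 I₀.
I₂ = I₁ cos²(89° − 66°) = 0.1654 I₀ · cos²(23°) = 0.1402 I₀.
Need I₃/I₀ = 0.0372, so cos²(θ − 89°) = 0.0372 / 0.1402 = 0.2654.
θ − 89° = arccos(√0.2654) = 59.0°, giving θ ≈ 89 + 59.0 = 148.0°.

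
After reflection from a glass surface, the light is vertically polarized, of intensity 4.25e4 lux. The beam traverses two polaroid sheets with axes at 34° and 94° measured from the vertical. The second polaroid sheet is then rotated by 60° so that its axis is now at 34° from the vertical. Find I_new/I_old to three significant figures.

Before rotation:
I₁ = I₀ cos²(34° − 0°) = I₀ cos²(34°) = 0.6873 I₀.
I₂ = I₁ cos²(94° − 34°) = 0.6873 I₀ · cos²(60°) = 0.1718 I₀.
After rotation:
I₁ = I₀ cos²(34° − 0°) = I₀ cos²(34°) = 0.6873 I₀.
I₂ = I₁ cos²(34° − 34°) = 0.6873 I₀ · cos²(0°) = 0.6873 I₀.
Ratio = 0.6873 / 0.1718 = 4.

I_new/I_old ≈ 4.00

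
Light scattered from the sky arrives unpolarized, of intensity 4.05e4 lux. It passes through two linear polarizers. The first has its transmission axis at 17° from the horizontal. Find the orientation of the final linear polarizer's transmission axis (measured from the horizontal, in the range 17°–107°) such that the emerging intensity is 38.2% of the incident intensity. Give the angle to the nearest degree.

θ ≈ 46°

Unpolarized light through the first polarizer → I₁ = ½ I₀, now polarized at 17°.
Need I₂/I₀ = 0.382, so cos²(θ − 17°) = 0.382 / 0.5 = 0.764.
θ − 17° = arccos(√0.764) = 29.1°, giving θ ≈ 17 + 29.1 = 46.1°.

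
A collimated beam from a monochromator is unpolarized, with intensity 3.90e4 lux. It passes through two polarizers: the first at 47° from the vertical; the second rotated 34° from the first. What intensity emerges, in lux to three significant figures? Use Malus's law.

I ≈ 1.34e4 lux

Unpolarized light through the first polarizer → I₁ = 3.90e4 lux/2 = 1.95e+04 lux, polarized at 47°.
I₂ = I₁ · cos²(34°) = 1.95e+04 · 0.6873 = 1.34e+04 lux.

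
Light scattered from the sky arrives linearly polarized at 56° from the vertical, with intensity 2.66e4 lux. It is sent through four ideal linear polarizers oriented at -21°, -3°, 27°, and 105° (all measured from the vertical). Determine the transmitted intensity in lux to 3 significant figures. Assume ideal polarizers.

I ≈ 39.5 lux

I₁ = 2.66e4 lux · cos²(77°) = 1346 lux.
I₂ = I₁ · cos²(18°) = 1346 · 0.9045 = 1218 lux.
I₃ = I₂ · cos²(30°) = 1218 · 0.75 = 913.1 lux.
I₄ = I₃ · cos²(78°) = 913.1 · 0.04323 = 39.47 lux.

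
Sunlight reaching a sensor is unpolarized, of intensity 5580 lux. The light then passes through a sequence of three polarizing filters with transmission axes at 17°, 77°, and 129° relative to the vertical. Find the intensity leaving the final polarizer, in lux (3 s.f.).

Unpolarized light through the first polarizer → I₁ = 5580 lux/2 = 2790 lux, polarized at 17°.
I₂ = I₁ · cos²(60°) = 2790 · 0.25 = 697.5 lux.
I₃ = I₂ · cos²(52°) = 697.5 · 0.379 = 264.4 lux.

I ≈ 264 lux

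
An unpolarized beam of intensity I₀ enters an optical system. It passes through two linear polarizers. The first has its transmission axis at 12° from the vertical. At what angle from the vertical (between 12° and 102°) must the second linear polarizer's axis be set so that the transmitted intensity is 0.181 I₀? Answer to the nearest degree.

θ ≈ 65°

Unpolarized light through the first polarizer → I₁ = ½ I₀, now polarized at 12°.
Need I₂/I₀ = 0.181, so cos²(θ − 12°) = 0.181 / 0.5 = 0.362.
θ − 12° = arccos(√0.362) = 53.0°, giving θ ≈ 12 + 53.0 = 65.0°.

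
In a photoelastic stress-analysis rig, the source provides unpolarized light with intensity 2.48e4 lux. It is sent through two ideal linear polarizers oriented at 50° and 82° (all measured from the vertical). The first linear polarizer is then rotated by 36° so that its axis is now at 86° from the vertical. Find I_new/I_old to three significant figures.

Before rotation:
Unpolarized light through the first polarizer → I₁ = ½ I₀, now polarized at 50°.
I₂ = I₁ cos²(82° − 50°) = 0.5 I₀ · cos²(32°) = 0.3596 I₀.
After rotation:
Unpolarized light through the first polarizer → I₁ = ½ I₀, now polarized at 86°.
I₂ = I₁ cos²(82° − 86°) = 0.5 I₀ · cos²(4°) = 0.4976 I₀.
Ratio = 0.4976 / 0.3596 = 1.384.

I_new/I_old ≈ 1.38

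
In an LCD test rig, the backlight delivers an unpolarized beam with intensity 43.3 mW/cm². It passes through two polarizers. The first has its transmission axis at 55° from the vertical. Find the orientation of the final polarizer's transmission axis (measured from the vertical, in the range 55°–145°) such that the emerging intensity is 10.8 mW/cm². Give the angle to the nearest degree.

θ ≈ 100°

Unpolarized light through the first polarizer → I₁ = ½ I₀, now polarized at 55°.
Target fraction: 10.8 / 43.3 mW/cm² = 0.2494 of I₀.
Need I₂/I₀ = 0.2494, so cos²(θ − 55°) = 0.2494 / 0.5 = 0.4988.
θ − 55° = arccos(√0.4988) = 45.1°, giving θ ≈ 55 + 45.1 = 100.1°.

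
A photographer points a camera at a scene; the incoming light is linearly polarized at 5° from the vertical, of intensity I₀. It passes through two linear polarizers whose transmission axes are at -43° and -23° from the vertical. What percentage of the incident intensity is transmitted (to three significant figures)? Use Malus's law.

≈ 39.5%

By Malus's law, I₁ = I₀ cos²(-43° − 5°) = I₀ cos²(48°) = 0.4477 I₀.
I₂ = I₁ cos²(-23° + 43°) = 0.4477 I₀ · cos²(20°) = 0.3954 I₀.
That is 39.54% of the incident intensity.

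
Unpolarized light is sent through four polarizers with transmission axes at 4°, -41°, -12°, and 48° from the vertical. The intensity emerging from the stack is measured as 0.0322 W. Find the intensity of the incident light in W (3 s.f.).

I₀ ≈ 0.673 W

Unpolarized light through the first polarizer → I₁ = ½ I₀, now polarized at 4°.
I₂ = I₁ cos²(-41° − 4°) = 0.5 I₀ · cos²(45°) = 0.25 I₀.
I₃ = I₂ cos²(-12° + 41°) = 0.25 I₀ · cos²(29°) = 0.1912 I₀.
I₄ = I₃ cos²(48° + 12°) = 0.1912 I₀ · cos²(60°) = 0.04781 I₀.
So 0.0322 W = 0.04781 I₀, giving I₀ = 0.0322/0.04781 = 0.6735 W.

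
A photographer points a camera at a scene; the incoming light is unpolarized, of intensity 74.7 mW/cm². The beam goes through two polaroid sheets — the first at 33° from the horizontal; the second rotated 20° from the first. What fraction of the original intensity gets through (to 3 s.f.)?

I/I₀ ≈ 0.442

Unpolarized light through the first polarizer → I₁ = 74.7 mW/cm²/2 = 37.35 mW/cm², polarized at 33°.
I₂ = I₁ · cos²(20°) = 37.35 · 0.883 = 32.98 mW/cm².
Transmitted fraction = 0.4415.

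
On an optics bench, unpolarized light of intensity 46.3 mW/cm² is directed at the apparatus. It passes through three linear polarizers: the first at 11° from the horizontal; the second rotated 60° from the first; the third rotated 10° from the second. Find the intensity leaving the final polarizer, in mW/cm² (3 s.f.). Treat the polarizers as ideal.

I ≈ 5.61 mW/cm²

Unpolarized light through the first polarizer → I₁ = 46.3 mW/cm²/2 = 23.15 mW/cm², polarized at 11°.
I₂ = I₁ · cos²(60°) = 23.15 · 0.25 = 5.788 mW/cm².
I₃ = I₂ · cos²(10°) = 5.788 · 0.9698 = 5.613 mW/cm².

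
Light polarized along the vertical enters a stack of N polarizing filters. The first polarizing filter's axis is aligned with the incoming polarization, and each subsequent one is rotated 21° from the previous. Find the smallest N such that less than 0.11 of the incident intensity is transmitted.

N = 18

First polarizer is aligned with the polarization: full transmission.
Each further stage multiplies by cos²(21°) = 0.8716.
After N polarizers: T = 0.8716^(N−1). Require T < 0.11 ⇒ N−1 > ln(0.11)/ln(0.8716) = 16.06, so N−1 ≥ 17 and N = 18.
Check: N=18 gives T = 0.09664 < 0.11; N=17 gives T = 0.1109.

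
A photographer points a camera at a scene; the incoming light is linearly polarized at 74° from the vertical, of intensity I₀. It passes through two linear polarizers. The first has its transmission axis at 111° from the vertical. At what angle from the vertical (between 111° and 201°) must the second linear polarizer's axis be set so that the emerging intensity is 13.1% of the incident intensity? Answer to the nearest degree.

By Malus's law, I₁ = I₀ cos²(111° − 74°) = I₀ cos²(37°) = 0.6378 I₀.
Need I₂/I₀ = 0.131, so cos²(θ − 111°) = 0.131 / 0.6378 = 0.2054.
θ − 111° = arccos(√0.2054) = 63.1°, giving θ ≈ 111 + 63.1 = 174.1°.

θ ≈ 174°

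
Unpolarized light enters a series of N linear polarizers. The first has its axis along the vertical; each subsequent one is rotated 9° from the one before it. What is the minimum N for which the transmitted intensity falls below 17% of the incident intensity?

N = 45

First polarizer halves the unpolarized light: factor 1/2.
Each further stage multiplies by cos²(9°) = 0.9755.
After N polarizers: T = 0.5·0.9755^(N−1). Require T < 0.17 ⇒ N−1 > ln(0.17/0.5)/ln(0.9755) = 43.54, so N−1 ≥ 44 and N = 45.
Check: N=45 gives T = 0.1681 < 0.17; N=44 gives T = 0.1723.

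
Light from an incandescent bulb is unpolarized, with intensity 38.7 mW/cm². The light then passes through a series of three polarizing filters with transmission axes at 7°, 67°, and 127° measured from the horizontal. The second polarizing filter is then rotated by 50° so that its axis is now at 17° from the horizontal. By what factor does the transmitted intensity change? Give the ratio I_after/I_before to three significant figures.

I_new/I_old ≈ 1.82

Before rotation:
Unpolarized light through the first polarizer → I₁ = ½ I₀, now polarized at 7°.
I₂ = I₁ cos²(67° − 7°) = 0.5 I₀ · cos²(60°) = 0.125 I₀.
I₃ = I₂ cos²(127° − 67°) = 0.125 I₀ · cos²(60°) = 0.03125 I₀.
After rotation:
Unpolarized light through the first polarizer → I₁ = ½ I₀, now polarized at 7°.
I₂ = I₁ cos²(17° − 7°) = 0.5 I₀ · cos²(10°) = 0.4849 I₀.
Angle between axes 2 and 3: 70°. I₃ = 0.4849 I₀ · cos²(70°) = 0.05673 I₀.
Ratio = 0.05673 / 0.03125 = 1.815.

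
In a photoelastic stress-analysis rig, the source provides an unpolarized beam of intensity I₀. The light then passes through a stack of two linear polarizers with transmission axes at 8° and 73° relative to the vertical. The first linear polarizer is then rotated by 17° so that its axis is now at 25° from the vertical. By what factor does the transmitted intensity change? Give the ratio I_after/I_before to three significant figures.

Before rotation:
Unpolarized light through the first polarizer → I₁ = ½ I₀, now polarized at 8°.
I₂ = I₁ cos²(73° − 8°) = 0.5 I₀ · cos²(65°) = 0.0893 I₀.
After rotation:
Unpolarized light through the first polarizer → I₁ = ½ I₀, now polarized at 25°.
I₂ = I₁ cos²(73° − 25°) = 0.5 I₀ · cos²(48°) = 0.2239 I₀.
Ratio = 0.2239 / 0.0893 = 2.507.

I_new/I_old ≈ 2.51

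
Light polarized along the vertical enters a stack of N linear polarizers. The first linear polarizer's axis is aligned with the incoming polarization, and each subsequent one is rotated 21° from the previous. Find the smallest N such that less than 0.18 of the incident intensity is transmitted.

First polarizer is aligned with the polarization: full transmission.
Each further stage multiplies by cos²(21°) = 0.8716.
After N polarizers: T = 0.8716^(N−1). Require T < 0.18 ⇒ N−1 > ln(0.18)/ln(0.8716) = 12.48, so N−1 ≥ 13 and N = 14.
Check: N=14 gives T = 0.1675 < 0.18; N=13 gives T = 0.1922.

N = 14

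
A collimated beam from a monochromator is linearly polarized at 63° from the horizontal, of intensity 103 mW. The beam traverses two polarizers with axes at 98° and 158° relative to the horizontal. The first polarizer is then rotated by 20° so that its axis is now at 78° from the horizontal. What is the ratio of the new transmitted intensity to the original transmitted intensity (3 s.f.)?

Before rotation:
By Malus's law, I₁ = I₀ cos²(98° − 63°) = I₀ cos²(35°) = 0.671 I₀.
I₂ = I₁ cos²(158° − 98°) = 0.671 I₀ · cos²(60°) = 0.1678 I₀.
After rotation:
I₁ = I₀ cos²(78° − 63°) = I₀ cos²(15°) = 0.933 I₀.
I₂ = I₁ cos²(158° − 78°) = 0.933 I₀ · cos²(80°) = 0.02813 I₀.
Ratio = 0.02813 / 0.1678 = 0.1677.

I_new/I_old ≈ 0.168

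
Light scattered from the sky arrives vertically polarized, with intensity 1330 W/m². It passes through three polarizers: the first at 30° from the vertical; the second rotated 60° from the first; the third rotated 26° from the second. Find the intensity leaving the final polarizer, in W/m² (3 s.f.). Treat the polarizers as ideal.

I₁ = 1330 W/m² · cos²(30°) = 997.5 W/m².
I₂ = I₁ · cos²(60°) = 997.5 · 0.25 = 249.4 W/m².
I₃ = I₂ · cos²(26°) = 249.4 · 0.8078 = 201.5 W/m².

I ≈ 201 W/m²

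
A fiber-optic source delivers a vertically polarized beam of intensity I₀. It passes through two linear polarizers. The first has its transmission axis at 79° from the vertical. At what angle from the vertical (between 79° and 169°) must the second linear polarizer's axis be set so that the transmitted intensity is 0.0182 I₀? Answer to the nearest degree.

θ ≈ 124°

By Malus's law, I₁ = I₀ cos²(79° − 0°) = I₀ cos²(79°) = 0.03641 I₀.
Need I₂/I₀ = 0.0182, so cos²(θ − 79°) = 0.0182 / 0.03641 = 0.4999.
θ − 79° = arccos(√0.4999) = 45.0°, giving θ ≈ 79 + 45.0 = 124.0°.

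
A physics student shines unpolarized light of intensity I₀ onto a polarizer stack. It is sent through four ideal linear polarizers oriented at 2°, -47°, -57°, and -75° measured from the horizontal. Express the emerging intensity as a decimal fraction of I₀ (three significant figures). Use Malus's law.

Unpolarized light through the first polarizer → I₁ = ½ I₀, now polarized at 2°.
I₂ = I₁ cos²(-47° − 2°) = 0.5 I₀ · cos²(49°) = 0.2152 I₀.
I₃ = I₂ cos²(-57° + 47°) = 0.2152 I₀ · cos²(10°) = 0.2087 I₀.
I₄ = I₃ cos²(-75° + 57°) = 0.2087 I₀ · cos²(18°) = 0.1888 I₀.
Transmitted fraction = 0.1888.

≈ 0.189 I₀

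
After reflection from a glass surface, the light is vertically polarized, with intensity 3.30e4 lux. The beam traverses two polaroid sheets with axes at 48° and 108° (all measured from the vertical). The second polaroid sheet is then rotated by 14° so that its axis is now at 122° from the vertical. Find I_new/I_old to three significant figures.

Before rotation:
I₁ = I₀ cos²(48° − 0°) = I₀ cos²(48°) = 0.4477 I₀.
I₂ = I₁ cos²(108° − 48°) = 0.4477 I₀ · cos²(60°) = 0.1119 I₀.
After rotation:
I₁ = I₀ cos²(48° − 0°) = I₀ cos²(48°) = 0.4477 I₀.
I₂ = I₁ cos²(122° − 48°) = 0.4477 I₀ · cos²(74°) = 0.03402 I₀.
Ratio = 0.03402 / 0.1119 = 0.3039.

I_new/I_old ≈ 0.304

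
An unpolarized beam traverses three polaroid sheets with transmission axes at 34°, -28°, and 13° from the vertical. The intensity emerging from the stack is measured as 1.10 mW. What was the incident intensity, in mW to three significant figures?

I₀ ≈ 17.5 mW

Unpolarized light through the first polarizer → I₁ = ½ I₀, now polarized at 34°.
I₂ = I₁ cos²(-28° − 34°) = 0.5 I₀ · cos²(62°) = 0.1102 I₀.
I₃ = I₂ cos²(13° + 28°) = 0.1102 I₀ · cos²(41°) = 0.06277 I₀.
So 1.10 mW = 0.06277 I₀, giving I₀ = 1.10/0.06277 = 17.52 mW.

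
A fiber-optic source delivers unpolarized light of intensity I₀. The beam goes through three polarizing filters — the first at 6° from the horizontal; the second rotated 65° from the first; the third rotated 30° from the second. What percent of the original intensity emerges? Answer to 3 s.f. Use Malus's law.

≈ 6.70%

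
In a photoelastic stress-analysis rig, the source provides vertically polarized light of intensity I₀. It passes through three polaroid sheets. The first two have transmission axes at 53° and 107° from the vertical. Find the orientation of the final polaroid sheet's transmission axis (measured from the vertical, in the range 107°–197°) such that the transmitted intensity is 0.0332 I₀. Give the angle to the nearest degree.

By Malus's law, I₁ = I₀ cos²(53° − 0°) = I₀ cos²(53°) = 0.3622 I₀.
I₂ = I₁ cos²(107° − 53°) = 0.3622 I₀ · cos²(54°) = 0.1251 I₀.
Need I₃/I₀ = 0.0332, so cos²(θ − 107°) = 0.0332 / 0.1251 = 0.2653.
θ − 107° = arccos(√0.2653) = 59.0°, giving θ ≈ 107 + 59.0 = 166.0°.

θ ≈ 166°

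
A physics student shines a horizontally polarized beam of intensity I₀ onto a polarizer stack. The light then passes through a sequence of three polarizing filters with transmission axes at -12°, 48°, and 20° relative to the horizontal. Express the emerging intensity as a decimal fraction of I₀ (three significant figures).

I₁ = I₀ cos²(-12° − 0°) = I₀ cos²(12°) = 0.9568 I₀.
I₂ = I₁ cos²(48° + 12°) = 0.9568 I₀ · cos²(60°) = 0.2392 I₀.
I₃ = I₂ cos²(20° − 48°) = 0.2392 I₀ · cos²(28°) = 0.1865 I₀.
Transmitted fraction = 0.1865.

≈ 0.186 I₀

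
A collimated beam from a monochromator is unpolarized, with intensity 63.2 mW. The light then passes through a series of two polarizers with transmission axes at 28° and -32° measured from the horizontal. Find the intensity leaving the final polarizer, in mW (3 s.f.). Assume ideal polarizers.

Unpolarized light through the first polarizer → I₁ = 63.2 mW/2 = 31.6 mW, polarized at 28°.
I₂ = I₁ · cos²(60°) = 31.6 · 0.25 = 7.9 mW.

I ≈ 7.90 mW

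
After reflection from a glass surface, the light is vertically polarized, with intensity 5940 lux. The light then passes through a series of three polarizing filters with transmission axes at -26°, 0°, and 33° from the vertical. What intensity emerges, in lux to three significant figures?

I ≈ 2730 lux

I₁ = 5940 lux · cos²(26°) = 4799 lux.
I₂ = I₁ · cos²(26°) = 4799 · 0.8078 = 3876 lux.
I₃ = I₂ · cos²(33°) = 3876 · 0.7034 = 2727 lux.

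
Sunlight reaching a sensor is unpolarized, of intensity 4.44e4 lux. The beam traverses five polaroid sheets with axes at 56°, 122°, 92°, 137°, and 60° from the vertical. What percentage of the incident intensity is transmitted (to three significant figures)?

≈ 0.157%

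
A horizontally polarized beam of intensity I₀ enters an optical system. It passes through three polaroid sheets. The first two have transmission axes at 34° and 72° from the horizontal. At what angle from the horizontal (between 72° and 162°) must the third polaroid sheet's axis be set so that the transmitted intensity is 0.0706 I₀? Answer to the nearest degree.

θ ≈ 138°

By Malus's law, I₁ = I₀ cos²(34° − 0°) = I₀ cos²(34°) = 0.6873 I₀.
I₂ = I₁ cos²(72° − 34°) = 0.6873 I₀ · cos²(38°) = 0.4268 I₀.
Need I₃/I₀ = 0.0706, so cos²(θ − 72°) = 0.0706 / 0.4268 = 0.1654.
θ − 72° = arccos(√0.1654) = 66.0°, giving θ ≈ 72 + 66.0 = 138.0°.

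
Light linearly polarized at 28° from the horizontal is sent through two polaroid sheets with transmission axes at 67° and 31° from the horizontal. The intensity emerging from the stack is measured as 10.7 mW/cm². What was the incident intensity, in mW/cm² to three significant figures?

I₁ = I₀ cos²(67° − 28°) = I₀ cos²(39°) = 0.604 I₀.
I₂ = I₁ cos²(31° − 67°) = 0.604 I₀ · cos²(36°) = 0.3953 I₀.
So 10.7 mW/cm² = 0.3953 I₀, giving I₀ = 10.7/0.3953 = 27.07 mW/cm².

I₀ ≈ 27.1 mW/cm²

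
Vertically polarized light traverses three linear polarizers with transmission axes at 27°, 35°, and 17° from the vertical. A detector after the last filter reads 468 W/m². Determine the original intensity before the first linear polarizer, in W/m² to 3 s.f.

I₀ ≈ 665 W/m²

By Malus's law, I₁ = I₀ cos²(27° − 0°) = I₀ cos²(27°) = 0.7939 I₀.
I₂ = I₁ cos²(35° − 27°) = 0.7939 I₀ · cos²(8°) = 0.7785 I₀.
I₃ = I₂ cos²(17° − 35°) = 0.7785 I₀ · cos²(18°) = 0.7042 I₀.
So 468 W/m² = 0.7042 I₀, giving I₀ = 468/0.7042 = 664.6 W/m².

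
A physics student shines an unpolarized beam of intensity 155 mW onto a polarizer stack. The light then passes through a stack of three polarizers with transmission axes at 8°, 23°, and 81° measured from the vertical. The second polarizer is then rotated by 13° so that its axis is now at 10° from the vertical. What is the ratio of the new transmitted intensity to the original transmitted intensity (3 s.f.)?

I_new/I_old ≈ 0.404

Before rotation:
Unpolarized light through the first polarizer → I₁ = ½ I₀, now polarized at 8°.
I₂ = I₁ cos²(23° − 8°) = 0.5 I₀ · cos²(15°) = 0.4665 I₀.
I₃ = I₂ cos²(81° − 23°) = 0.4665 I₀ · cos²(58°) = 0.131 I₀.
After rotation:
Unpolarized light through the first polarizer → I₁ = ½ I₀, now polarized at 8°.
I₂ = I₁ cos²(10° − 8°) = 0.5 I₀ · cos²(2°) = 0.4994 I₀.
I₃ = I₂ cos²(81° − 10°) = 0.4994 I₀ · cos²(71°) = 0.05293 I₀.
Ratio = 0.05293 / 0.131 = 0.4041.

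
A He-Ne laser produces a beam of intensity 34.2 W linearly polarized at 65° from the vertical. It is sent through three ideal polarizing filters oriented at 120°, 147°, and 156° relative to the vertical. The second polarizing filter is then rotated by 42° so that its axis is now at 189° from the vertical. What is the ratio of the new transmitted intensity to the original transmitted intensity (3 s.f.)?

I_new/I_old ≈ 0.117

Before rotation:
I₁ = I₀ cos²(120° − 65°) = I₀ cos²(55°) = 0.329 I₀.
I₂ = I₁ cos²(147° − 120°) = 0.329 I₀ · cos²(27°) = 0.2612 I₀.
I₃ = I₂ cos²(156° − 147°) = 0.2612 I₀ · cos²(9°) = 0.2548 I₀.
After rotation:
I₁ = I₀ cos²(120° − 65°) = I₀ cos²(55°) = 0.329 I₀.
I₂ = I₁ cos²(189° − 120°) = 0.329 I₀ · cos²(69°) = 0.04225 I₀.
I₃ = I₂ cos²(156° − 189°) = 0.04225 I₀ · cos²(33°) = 0.02972 I₀.
Ratio = 0.02972 / 0.2548 = 0.1166.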